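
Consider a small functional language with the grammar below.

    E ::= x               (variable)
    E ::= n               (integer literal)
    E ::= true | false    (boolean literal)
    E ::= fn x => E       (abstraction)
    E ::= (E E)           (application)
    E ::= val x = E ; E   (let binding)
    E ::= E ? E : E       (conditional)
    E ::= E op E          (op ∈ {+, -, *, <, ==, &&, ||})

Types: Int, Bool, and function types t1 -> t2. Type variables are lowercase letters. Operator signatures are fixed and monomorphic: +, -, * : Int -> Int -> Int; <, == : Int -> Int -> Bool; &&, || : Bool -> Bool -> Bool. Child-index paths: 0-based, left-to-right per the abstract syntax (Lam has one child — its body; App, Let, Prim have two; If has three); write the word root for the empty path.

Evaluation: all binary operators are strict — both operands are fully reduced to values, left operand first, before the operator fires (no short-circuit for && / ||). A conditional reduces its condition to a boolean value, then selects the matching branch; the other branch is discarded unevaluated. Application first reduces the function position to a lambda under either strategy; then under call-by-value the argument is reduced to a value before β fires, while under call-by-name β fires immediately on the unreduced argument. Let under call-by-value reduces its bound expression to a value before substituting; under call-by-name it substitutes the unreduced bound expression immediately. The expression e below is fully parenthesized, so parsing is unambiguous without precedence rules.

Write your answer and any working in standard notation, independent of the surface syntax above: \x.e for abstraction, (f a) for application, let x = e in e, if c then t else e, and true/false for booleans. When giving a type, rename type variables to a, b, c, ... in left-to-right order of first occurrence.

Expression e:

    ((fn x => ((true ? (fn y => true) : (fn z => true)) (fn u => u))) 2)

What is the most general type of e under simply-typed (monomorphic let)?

Answer: Bool

Working:
  unify Bool ~ Bool
\y._ : b -> Bool
\z._ : c -> Bool
  unify b -> Bool ~ c -> Bool
  unify b ~ c
  unify Bool ~ Bool
u : d
\u._ : d -> d
  unify c -> Bool ~ (d -> d) -> e
  unify c ~ d -> d
  unify Bool ~ e
_ _ : Bool
\x._ : a -> Bool
  unify a -> Bool ~ Int -> f
  unify a ~ Int
  unify Bool ~ f
_ _ : Bool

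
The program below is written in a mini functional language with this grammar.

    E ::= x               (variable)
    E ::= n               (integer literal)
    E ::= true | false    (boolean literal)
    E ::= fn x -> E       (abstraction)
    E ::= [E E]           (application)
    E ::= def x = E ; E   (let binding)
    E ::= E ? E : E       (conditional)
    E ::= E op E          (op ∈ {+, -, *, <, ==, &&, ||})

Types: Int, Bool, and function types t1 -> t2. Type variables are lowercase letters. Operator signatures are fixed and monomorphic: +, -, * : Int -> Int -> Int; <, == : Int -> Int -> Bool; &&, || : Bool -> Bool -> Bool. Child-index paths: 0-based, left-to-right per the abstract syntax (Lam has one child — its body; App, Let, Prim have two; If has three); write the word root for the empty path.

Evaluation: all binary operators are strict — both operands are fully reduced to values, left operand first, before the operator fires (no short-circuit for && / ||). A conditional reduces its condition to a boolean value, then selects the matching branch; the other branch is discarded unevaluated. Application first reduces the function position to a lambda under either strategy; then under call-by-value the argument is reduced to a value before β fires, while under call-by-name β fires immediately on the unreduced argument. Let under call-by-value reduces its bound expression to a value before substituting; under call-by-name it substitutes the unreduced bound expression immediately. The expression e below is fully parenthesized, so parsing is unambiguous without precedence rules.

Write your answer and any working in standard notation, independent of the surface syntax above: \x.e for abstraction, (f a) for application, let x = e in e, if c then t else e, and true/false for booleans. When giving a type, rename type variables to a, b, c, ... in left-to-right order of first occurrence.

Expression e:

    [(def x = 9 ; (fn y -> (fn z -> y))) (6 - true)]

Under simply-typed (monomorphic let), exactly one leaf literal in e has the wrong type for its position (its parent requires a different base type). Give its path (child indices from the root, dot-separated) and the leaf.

Answer: 1.1 : true

Derivation:
let x : Int
y : a
\z._ : b -> a
\y._ : a -> b -> a
  unify Int ~ Int
  unify Bool ~ Int
  FAIL: mismatch Bool ~ Int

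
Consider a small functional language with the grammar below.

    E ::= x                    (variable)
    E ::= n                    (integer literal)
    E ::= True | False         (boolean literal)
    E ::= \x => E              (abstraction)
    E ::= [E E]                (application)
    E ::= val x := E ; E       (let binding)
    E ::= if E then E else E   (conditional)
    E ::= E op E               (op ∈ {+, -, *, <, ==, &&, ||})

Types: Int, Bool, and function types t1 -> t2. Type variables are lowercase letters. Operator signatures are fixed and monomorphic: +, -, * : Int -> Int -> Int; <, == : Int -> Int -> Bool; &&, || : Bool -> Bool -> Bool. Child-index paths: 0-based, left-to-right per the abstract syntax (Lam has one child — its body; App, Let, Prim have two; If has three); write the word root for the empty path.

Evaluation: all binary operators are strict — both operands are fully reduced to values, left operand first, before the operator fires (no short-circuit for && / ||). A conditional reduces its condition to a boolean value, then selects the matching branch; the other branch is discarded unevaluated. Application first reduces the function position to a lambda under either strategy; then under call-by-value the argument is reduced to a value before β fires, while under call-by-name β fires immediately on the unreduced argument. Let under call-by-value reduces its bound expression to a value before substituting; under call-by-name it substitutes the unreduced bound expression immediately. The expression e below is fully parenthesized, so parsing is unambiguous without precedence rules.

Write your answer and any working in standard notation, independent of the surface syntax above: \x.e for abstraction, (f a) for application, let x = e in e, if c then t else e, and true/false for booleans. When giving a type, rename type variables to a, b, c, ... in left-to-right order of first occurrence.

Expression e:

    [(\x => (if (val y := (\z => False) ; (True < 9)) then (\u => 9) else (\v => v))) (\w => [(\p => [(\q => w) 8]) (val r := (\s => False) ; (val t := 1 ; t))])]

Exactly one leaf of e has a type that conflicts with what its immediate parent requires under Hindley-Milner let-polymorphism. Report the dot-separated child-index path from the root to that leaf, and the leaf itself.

Answer: 0.0.0.1.0 : true

Derivation:
\z._ : b -> Bool
let y : forall. b -> Bool
  unify Bool ~ Int
  FAIL: mismatch Bool ~ Int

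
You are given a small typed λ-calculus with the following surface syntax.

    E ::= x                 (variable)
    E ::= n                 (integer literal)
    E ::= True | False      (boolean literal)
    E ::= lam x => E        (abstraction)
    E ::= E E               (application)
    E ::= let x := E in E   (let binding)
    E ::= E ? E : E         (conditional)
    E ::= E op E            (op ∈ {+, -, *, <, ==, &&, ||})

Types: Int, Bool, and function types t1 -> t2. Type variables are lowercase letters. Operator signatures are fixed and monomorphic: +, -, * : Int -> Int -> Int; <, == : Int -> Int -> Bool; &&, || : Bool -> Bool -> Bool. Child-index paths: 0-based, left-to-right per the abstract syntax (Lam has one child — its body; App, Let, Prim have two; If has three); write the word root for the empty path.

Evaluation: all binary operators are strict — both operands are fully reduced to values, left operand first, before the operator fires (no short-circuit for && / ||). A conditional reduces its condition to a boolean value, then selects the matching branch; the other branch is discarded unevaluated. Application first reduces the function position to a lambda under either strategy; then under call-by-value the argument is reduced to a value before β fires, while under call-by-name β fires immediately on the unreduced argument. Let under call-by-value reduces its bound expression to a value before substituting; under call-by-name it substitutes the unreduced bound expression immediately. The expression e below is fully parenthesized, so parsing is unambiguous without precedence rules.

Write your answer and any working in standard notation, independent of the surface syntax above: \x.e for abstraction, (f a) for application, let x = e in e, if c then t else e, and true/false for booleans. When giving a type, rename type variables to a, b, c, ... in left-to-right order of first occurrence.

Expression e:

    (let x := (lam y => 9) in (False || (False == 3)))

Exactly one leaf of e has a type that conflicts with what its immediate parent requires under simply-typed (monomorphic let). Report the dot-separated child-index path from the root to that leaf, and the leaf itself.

Trace:
\y._ : a -> Int
let x : a -> Int
  unify Bool ~ Bool
  unify Bool ~ Int
  FAIL: mismatch Bool ~ Int

Answer: 1.1.0 : false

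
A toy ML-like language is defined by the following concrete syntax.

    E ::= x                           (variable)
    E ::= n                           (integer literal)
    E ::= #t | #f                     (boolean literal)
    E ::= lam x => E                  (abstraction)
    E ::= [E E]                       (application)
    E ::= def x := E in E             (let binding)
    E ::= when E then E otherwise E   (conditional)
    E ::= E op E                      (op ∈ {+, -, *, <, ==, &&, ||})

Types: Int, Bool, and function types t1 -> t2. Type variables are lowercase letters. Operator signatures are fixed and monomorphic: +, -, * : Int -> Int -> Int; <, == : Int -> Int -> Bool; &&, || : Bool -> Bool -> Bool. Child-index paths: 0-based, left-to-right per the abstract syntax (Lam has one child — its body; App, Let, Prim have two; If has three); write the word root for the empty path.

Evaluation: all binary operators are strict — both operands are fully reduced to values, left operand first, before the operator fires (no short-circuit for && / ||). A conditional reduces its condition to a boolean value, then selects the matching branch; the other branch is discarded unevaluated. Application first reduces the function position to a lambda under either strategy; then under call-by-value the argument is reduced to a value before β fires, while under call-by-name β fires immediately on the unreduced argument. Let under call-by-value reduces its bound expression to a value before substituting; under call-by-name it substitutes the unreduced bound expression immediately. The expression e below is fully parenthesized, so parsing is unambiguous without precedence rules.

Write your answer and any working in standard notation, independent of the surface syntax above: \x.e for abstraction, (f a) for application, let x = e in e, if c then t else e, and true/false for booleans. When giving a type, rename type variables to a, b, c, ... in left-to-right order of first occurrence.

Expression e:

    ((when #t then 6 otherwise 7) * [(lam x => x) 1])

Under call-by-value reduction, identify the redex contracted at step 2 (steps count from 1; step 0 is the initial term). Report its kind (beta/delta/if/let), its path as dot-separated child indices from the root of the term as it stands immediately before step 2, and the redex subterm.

Answer: beta at 1 : ((\x.x) 1)

Derivation:
step 0: ((if true then 6 else 7) * ((\x.x) 1))
step 1: [if@0] (6 * ((\x.x) 1))
step 2: [beta@1] (6 * 1)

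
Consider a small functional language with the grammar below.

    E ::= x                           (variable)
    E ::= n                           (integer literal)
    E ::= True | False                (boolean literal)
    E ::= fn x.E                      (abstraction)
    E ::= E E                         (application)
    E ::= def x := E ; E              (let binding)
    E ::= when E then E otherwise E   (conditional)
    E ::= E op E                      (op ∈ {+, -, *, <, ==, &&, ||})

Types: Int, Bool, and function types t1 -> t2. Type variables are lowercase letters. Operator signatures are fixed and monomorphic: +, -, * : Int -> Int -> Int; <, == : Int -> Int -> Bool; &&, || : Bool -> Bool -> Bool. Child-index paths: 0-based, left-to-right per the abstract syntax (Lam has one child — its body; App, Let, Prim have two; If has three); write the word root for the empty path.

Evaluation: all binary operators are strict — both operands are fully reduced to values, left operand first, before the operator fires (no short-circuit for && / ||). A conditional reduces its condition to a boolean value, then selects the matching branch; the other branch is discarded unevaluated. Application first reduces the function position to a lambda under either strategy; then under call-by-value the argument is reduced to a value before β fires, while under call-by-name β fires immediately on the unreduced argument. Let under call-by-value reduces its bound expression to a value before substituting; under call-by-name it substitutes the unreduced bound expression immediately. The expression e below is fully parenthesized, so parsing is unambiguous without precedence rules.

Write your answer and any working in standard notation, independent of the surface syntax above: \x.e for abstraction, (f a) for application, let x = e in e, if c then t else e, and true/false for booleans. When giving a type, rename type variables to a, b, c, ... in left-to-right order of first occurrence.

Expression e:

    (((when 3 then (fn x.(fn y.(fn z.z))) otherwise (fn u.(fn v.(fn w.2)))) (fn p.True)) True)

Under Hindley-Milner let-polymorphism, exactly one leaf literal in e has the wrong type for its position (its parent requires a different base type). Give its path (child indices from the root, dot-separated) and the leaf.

Answer: 0.0.0 : 3

Working:
  unify Int ~ Bool
  FAIL: mismatch Int ~ Bool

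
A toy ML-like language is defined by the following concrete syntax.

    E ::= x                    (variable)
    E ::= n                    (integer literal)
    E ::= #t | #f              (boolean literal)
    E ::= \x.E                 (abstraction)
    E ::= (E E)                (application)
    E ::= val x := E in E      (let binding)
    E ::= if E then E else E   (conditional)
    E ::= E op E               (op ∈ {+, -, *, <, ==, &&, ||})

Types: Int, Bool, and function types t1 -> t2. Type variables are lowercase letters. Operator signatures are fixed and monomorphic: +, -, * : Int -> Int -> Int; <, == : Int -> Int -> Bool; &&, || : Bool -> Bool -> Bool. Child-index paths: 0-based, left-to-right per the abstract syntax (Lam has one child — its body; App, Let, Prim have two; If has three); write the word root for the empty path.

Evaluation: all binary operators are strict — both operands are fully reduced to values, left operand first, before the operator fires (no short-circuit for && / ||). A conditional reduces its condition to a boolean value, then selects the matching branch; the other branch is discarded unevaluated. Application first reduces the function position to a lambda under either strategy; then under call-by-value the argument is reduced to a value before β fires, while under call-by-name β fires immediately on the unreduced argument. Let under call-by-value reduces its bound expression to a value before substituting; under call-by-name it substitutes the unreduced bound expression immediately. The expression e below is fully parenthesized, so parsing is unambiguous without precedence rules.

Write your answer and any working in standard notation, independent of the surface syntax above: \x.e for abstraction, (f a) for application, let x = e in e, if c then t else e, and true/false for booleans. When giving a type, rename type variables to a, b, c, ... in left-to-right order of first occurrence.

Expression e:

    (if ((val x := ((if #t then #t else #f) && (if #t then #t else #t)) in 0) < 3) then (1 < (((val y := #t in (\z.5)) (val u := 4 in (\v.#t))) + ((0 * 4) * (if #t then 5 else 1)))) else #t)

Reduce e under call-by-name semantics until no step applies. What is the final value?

Answer: true

Derivation:
step 0: (if ((let x = ((if true then true else false) && (if true then true else true)) in 0) < 3) then (1 < (((let y = true in (\z.5)) (let u = 4 in (\v.true))) + ((0 * 4) * (if true then 5 else 1)))) else true)
step 1: [let@0.0] (if (0 < 3) then (1 < (((let y = true in (\z.5)) (let u = 4 in (\v.true))) + ((0 * 4) * (if true then 5 else 1)))) else true)
step 2: [delta@0] (if true then (1 < (((let y = true in (\z.5)) (let u = 4 in (\v.true))) + ((0 * 4) * (if true then 5 else 1)))) else true)
step 3: [if@root] (1 < (((let y = true in (\z.5)) (let u = 4 in (\v.true))) + ((0 * 4) * (if true then 5 else 1))))
step 4: [let@1.0.0] (1 < (((\z.5) (let u = 4 in (\v.true))) + ((0 * 4) * (if true then 5 else 1))))
step 5: [beta@1.0] (1 < (5 + ((0 * 4) * (if true then 5 else 1))))
step 6: [delta@1.1.0] (1 < (5 + (0 * (if true then 5 else 1))))
step 7: [if@1.1.1] (1 < (5 + (0 * 5)))
step 8: [delta@1.1] (1 < (5 + 0))
step 9: [delta@1] (1 < 5)
step 10: [delta@root] true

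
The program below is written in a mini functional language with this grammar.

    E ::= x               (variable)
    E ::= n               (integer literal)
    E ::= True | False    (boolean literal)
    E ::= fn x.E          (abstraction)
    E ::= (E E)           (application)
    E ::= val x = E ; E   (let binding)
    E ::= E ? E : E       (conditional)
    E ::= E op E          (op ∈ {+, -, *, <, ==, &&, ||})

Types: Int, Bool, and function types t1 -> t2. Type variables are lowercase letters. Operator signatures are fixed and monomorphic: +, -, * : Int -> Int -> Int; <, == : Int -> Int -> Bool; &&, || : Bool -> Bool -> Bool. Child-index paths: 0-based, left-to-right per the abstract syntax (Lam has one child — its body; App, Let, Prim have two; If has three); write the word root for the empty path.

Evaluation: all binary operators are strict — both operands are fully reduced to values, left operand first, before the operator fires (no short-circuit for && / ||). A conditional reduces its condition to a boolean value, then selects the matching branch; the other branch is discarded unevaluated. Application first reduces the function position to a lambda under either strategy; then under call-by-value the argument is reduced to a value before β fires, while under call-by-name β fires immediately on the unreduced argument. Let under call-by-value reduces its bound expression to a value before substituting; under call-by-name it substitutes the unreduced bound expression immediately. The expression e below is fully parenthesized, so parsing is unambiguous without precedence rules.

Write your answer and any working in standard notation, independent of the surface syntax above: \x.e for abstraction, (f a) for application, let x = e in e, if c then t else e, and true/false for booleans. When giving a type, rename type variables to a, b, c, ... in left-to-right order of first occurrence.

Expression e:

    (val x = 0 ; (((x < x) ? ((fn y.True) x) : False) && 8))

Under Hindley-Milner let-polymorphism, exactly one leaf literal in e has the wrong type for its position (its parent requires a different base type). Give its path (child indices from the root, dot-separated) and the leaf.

Answer: 1.1 : 8

Derivation:
let x : Int
x : Int
  unify Int ~ Int
x : Int
  unify Int ~ Int
  unify Bool ~ Bool
\y._ : a -> Bool
x : Int
  unify a -> Bool ~ Int -> b
  unify a ~ Int
  unify Bool ~ b
_ _ : Bool
  unify Bool ~ Bool
  unify Bool ~ Bool
  unify Int ~ Bool
  FAIL: mismatch Int ~ Bool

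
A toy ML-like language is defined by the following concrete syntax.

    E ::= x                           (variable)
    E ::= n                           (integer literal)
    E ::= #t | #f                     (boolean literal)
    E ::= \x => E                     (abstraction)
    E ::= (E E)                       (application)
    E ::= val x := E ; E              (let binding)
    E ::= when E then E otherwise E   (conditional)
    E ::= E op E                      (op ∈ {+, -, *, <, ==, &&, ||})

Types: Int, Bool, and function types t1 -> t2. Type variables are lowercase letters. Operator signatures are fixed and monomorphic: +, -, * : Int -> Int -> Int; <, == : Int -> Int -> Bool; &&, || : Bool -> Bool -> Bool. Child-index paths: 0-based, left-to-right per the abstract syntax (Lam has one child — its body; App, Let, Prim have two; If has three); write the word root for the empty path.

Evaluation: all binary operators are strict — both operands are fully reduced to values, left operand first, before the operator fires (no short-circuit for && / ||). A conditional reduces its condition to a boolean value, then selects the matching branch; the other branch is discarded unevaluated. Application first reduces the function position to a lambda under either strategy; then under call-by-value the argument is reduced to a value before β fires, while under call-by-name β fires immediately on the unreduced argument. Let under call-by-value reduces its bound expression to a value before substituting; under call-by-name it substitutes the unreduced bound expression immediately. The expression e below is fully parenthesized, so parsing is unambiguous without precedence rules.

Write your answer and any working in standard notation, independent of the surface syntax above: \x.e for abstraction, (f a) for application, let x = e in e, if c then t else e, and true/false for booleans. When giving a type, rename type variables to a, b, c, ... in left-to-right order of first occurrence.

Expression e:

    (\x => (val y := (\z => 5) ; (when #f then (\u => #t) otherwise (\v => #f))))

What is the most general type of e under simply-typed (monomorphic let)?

Derivation:
\z._ : b -> Int
let y : b -> Int
  unify Bool ~ Bool
\u._ : c -> Bool
\v._ : d -> Bool
  unify c -> Bool ~ d -> Bool
  unify c ~ d
  unify Bool ~ Bool
\x._ : a -> d -> Bool

Answer: a -> b -> Bool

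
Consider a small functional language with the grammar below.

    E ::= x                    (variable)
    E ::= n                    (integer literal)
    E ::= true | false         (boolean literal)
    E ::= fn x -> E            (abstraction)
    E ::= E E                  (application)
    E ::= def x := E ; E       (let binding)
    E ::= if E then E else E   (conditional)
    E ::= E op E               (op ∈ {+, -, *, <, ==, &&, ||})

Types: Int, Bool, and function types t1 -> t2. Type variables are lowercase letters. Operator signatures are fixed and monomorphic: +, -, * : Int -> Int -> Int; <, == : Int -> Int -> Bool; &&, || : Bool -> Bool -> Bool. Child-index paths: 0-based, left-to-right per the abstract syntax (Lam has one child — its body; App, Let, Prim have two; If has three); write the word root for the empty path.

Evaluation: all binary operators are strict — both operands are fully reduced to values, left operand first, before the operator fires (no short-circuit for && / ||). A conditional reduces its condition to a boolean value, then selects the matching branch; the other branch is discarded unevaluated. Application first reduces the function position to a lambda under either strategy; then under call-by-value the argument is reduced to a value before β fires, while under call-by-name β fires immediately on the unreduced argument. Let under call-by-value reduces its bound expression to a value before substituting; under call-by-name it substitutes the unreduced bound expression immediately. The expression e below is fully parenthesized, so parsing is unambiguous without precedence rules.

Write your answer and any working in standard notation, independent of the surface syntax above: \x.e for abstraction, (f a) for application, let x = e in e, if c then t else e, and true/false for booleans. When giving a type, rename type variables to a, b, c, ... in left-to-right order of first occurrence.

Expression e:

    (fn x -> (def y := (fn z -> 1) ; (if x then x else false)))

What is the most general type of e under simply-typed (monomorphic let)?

Answer: Bool -> Bool

Working:
\z._ : b -> Int
let y : b -> Int
x : a
  unify a ~ Bool
x : Bool
  unify Bool ~ Bool
\x._ : Bool -> Bool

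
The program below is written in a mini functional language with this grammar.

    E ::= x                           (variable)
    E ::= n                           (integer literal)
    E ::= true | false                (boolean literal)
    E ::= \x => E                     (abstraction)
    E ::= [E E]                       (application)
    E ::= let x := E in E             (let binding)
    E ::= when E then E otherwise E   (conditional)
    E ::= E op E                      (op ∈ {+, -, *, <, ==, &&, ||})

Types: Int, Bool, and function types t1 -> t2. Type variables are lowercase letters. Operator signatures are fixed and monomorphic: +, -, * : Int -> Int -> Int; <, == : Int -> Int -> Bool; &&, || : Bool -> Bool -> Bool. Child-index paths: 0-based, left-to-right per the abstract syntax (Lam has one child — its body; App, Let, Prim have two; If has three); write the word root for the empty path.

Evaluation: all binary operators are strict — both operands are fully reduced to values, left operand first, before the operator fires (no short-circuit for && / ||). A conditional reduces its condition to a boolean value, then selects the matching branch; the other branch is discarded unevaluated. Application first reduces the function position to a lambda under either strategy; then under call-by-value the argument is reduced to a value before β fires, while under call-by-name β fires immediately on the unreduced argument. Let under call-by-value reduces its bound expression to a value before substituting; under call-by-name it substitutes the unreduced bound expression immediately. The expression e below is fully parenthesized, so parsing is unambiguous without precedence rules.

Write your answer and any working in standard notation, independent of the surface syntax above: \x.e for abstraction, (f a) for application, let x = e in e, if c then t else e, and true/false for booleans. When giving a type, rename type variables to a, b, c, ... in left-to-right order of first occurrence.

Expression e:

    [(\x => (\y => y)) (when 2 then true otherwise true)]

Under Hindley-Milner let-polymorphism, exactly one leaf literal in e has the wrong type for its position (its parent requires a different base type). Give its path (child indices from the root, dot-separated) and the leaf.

Answer: 1.0 : 2

Derivation:
y : b
\y._ : b -> b
\x._ : a -> b -> b
  unify Int ~ Bool
  FAIL: mismatch Int ~ Bool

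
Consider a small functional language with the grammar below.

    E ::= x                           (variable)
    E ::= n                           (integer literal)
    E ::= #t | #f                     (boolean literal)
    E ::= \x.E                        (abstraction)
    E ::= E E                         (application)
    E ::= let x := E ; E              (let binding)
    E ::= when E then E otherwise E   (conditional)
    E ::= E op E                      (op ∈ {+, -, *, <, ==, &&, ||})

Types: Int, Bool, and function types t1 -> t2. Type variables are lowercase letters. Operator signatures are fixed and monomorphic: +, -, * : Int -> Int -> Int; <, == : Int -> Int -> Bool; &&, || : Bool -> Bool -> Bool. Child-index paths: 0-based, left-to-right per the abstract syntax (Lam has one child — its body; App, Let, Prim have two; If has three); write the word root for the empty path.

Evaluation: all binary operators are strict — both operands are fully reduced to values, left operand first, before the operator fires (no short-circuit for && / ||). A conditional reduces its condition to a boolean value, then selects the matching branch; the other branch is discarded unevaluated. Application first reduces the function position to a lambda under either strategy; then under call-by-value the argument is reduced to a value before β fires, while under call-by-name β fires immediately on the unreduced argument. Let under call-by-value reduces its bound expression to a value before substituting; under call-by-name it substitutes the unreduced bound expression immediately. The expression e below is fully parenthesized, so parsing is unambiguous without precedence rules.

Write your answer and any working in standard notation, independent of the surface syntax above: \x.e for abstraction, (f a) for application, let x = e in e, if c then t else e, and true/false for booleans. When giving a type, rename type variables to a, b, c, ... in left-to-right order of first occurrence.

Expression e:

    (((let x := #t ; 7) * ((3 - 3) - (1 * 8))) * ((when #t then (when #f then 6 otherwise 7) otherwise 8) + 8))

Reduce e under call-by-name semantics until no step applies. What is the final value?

Derivation:
step 0: (((let x = true in 7) * ((3 - 3) - (1 * 8))) * ((if true then (if false then 6 else 7) else 8) + 8))
step 1: [let@0.0] ((7 * ((3 - 3) - (1 * 8))) * ((if true then (if false then 6 else 7) else 8) + 8))
step 2: [delta@0.1.0] ((7 * (0 - (1 * 8))) * ((if true then (if false then 6 else 7) else 8) + 8))
step 3: [delta@0.1.1] ((7 * (0 - 8)) * ((if true then (if false then 6 else 7) else 8) + 8))
step 4: [delta@0.1] ((7 * -8) * ((if true then (if false then 6 else 7) else 8) + 8))
step 5: [delta@0] (-56 * ((if true then (if false then 6 else 7) else 8) + 8))
step 6: [if@1.0] (-56 * ((if false then 6 else 7) + 8))
step 7: [if@1.0] (-56 * (7 + 8))
step 8: [delta@1] (-56 * 15)
step 9: [delta@root] -840

Answer: -840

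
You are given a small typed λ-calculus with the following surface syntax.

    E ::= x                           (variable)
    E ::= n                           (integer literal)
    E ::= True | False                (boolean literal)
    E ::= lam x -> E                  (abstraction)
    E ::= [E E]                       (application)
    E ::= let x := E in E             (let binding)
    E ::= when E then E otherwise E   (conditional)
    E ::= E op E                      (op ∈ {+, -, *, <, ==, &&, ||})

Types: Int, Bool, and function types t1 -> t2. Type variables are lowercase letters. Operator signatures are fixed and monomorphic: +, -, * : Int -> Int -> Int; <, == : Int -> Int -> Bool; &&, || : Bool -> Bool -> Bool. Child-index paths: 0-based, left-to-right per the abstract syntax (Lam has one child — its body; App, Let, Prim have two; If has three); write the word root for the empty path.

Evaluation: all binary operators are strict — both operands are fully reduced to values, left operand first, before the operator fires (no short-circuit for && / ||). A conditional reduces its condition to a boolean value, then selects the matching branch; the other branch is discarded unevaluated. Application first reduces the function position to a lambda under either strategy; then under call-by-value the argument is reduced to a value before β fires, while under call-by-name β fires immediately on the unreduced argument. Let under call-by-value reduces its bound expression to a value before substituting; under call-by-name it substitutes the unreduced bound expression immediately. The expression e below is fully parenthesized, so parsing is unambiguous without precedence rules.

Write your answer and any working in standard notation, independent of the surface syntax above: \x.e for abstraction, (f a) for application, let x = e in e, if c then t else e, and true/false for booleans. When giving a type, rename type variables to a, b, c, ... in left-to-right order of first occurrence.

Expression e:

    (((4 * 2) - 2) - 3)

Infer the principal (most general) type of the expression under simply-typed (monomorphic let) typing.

Derivation:
  unify Int ~ Int
  unify Int ~ Int
  unify Int ~ Int
  unify Int ~ Int
  unify Int ~ Int
  unify Int ~ Int

Answer: Int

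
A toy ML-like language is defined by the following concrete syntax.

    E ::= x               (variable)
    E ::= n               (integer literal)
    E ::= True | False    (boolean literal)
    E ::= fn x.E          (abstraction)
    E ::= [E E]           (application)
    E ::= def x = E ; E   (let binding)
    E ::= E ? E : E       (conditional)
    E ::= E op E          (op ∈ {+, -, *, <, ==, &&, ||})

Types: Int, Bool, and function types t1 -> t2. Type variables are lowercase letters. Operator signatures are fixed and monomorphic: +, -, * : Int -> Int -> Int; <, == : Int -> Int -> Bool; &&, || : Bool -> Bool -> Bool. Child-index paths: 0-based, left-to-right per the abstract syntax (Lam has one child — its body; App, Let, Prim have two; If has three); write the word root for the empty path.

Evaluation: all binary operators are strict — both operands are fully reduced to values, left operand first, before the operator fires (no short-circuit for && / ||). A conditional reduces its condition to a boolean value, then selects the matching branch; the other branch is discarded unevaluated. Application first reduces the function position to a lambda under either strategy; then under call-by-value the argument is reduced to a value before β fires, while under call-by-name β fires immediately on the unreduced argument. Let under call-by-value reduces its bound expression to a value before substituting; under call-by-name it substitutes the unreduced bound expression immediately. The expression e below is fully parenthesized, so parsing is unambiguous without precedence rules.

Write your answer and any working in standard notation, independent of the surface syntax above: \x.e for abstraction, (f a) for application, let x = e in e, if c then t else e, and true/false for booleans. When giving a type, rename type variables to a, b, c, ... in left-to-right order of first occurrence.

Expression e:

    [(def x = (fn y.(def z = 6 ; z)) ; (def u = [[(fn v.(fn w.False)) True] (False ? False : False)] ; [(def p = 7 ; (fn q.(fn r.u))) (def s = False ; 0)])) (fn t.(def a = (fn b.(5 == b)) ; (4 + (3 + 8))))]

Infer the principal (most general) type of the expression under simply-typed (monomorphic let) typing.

Answer: Bool

Derivation:
let z : Int
z : Int
\y._ : a -> Int
let x : a -> Int
\w._ : c -> Bool
\v._ : b -> c -> Bool
  unify b -> c -> Bool ~ Bool -> d
  unify b ~ Bool
  unify c -> Bool ~ d
_ _ : c -> Bool
  unify Bool ~ Bool
  unify Bool ~ Bool
  unify c -> Bool ~ Bool -> e
  unify c ~ Bool
  unify Bool ~ e
_ _ : Bool
let u : Bool
let p : Int
u : Bool
\r._ : g -> Bool
\q._ : f -> g -> Bool
let s : Bool
  unify f -> g -> Bool ~ Int -> h
  unify f ~ Int
  unify g -> Bool ~ h
_ _ : g -> Bool
  unify Int ~ Int
b : j
  unify j ~ Int
\b._ : Int -> Bool
let a : Int -> Bool
  unify Int ~ Int
  unify Int ~ Int
  unify Int ~ Int
  unify Int ~ Int
\t._ : i -> Int
  unify g -> Bool ~ (i -> Int) -> k
  unify g ~ i -> Int
  unify Bool ~ k
_ _ : Bool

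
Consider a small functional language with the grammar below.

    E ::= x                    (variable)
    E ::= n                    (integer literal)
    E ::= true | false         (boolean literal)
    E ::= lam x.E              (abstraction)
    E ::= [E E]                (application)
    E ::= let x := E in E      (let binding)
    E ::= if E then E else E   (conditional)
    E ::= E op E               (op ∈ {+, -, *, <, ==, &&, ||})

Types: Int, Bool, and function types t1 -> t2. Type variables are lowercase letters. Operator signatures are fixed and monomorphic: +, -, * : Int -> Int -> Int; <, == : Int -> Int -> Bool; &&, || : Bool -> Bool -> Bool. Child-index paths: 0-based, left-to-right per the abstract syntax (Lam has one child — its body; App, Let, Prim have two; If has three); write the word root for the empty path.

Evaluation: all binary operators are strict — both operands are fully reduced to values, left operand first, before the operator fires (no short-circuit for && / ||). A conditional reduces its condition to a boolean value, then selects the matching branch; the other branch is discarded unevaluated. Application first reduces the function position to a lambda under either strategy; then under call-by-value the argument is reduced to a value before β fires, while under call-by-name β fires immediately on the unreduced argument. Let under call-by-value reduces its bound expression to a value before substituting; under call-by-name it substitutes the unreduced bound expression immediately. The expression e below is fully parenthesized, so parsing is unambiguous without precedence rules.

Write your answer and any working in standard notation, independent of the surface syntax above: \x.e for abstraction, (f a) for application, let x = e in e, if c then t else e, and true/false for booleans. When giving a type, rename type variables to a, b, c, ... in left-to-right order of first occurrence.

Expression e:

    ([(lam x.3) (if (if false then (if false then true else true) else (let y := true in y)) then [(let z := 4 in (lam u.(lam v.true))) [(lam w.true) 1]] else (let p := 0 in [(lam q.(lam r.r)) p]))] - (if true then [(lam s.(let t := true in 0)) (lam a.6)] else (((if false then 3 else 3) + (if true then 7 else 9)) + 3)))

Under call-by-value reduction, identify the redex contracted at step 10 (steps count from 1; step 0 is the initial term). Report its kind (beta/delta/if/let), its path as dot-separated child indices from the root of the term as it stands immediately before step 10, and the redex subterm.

Working:
step 0: (((\x.3) (if (if false then (if false then true else true) else (let y = true in y)) then ((let z = 4 in (\u.(\v.true))) ((\w.true) 1)) else (let p = 0 in ((\q.(\r.r)) p)))) - (if true then ((\s.(let t = true in 0)) (\a.6)) else (((if false then 3 else 3) + (if true then 7 else 9)) + 3)))
step 1: [if@0.1.0] (((\x.3) (if (let y = true in y) then ((let z = 4 in (\u.(\v.true))) ((\w.true) 1)) else (let p = 0 in ((\q.(\r.r)) p)))) - (if true then ((\s.(let t = true in 0)) (\a.6)) else (((if false then 3 else 3) + (if true then 7 else 9)) + 3)))
step 2: [let@0.1.0] (((\x.3) (if true then ((let z = 4 in (\u.(\v.true))) ((\w.true) 1)) else (let p = 0 in ((\q.(\r.r)) p)))) - (if true then ((\s.(let t = true in 0)) (\a.6)) else (((if false then 3 else 3) + (if true then 7 else 9)) + 3)))
step 3: [if@0.1] (((\x.3) ((let z = 4 in (\u.(\v.true))) ((\w.true) 1))) - (if true then ((\s.(let t = true in 0)) (\a.6)) else (((if false then 3 else 3) + (if true then 7 else 9)) + 3)))
step 4: [let@0.1.0] (((\x.3) ((\u.(\v.true)) ((\w.true) 1))) - (if true then ((\s.(let t = true in 0)) (\a.6)) else (((if false then 3 else 3) + (if true then 7 else 9)) + 3)))
step 5: [beta@0.1.1] (((\x.3) ((\u.(\v.true)) true)) - (if true then ((\s.(let t = true in 0)) (\a.6)) else (((if false then 3 else 3) + (if true then 7 else 9)) + 3)))
step 6: [beta@0.1] (((\x.3) (\v.true)) - (if true then ((\s.(let t = true in 0)) (\a.6)) else (((if false then 3 else 3) + (if true then 7 else 9)) + 3)))
step 7: [beta@0] (3 - (if true then ((\s.(let t = true in 0)) (\a.6)) else (((if false then 3 else 3) + (if true then 7 else 9)) + 3)))
step 8: [if@1] (3 - ((\s.(let t = true in 0)) (\a.6)))
step 9: [beta@1] (3 - (let t = true in 0))
step 10: [let@1] (3 - 0)

Answer: let at 1 : (let t = true in 0)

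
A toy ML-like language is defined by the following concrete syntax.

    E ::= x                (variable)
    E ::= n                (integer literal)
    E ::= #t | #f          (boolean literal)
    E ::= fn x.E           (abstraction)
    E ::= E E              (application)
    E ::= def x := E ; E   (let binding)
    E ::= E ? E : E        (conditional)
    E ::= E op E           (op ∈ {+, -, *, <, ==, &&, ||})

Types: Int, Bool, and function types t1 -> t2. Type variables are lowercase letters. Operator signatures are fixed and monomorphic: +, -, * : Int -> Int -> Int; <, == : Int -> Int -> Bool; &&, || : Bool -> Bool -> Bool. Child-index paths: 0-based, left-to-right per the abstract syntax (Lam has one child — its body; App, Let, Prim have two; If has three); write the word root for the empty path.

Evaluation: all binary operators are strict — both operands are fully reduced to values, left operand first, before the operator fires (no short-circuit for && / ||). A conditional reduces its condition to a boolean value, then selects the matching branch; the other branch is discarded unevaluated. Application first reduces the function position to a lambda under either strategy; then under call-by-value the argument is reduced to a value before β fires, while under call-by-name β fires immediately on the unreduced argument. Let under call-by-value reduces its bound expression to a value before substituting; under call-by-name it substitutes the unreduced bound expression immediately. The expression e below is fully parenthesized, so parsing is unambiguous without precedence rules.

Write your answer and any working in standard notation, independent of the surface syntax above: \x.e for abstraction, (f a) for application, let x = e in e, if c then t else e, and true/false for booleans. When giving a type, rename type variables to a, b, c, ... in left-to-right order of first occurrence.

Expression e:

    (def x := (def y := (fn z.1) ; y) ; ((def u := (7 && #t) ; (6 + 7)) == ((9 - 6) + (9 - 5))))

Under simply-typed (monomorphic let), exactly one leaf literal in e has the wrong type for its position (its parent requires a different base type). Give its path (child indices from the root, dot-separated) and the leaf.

Answer: 1.0.0.0 : 7

Derivation:
\z._ : a -> Int
let y : a -> Int
y : a -> Int
let x : a -> Int
  unify Int ~ Bool
  FAIL: mismatch Int ~ Bool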